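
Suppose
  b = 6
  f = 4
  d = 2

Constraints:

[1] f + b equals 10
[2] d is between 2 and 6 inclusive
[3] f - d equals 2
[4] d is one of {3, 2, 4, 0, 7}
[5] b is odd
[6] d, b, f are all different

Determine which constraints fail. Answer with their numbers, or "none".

[1] f + b = 4 + 6 = 10  ✔
[2] d = 2 lies in [2, 6]  ✔
[3] f - d = 4 - 2 = 2  ✔
[4] d = 2 is in {3, 2, 4, 0, 7}  ✔
[5] b = 6 is even  ✘
[6] values 2, 6, 4 are pairwise distinct  ✔

Violated: 5.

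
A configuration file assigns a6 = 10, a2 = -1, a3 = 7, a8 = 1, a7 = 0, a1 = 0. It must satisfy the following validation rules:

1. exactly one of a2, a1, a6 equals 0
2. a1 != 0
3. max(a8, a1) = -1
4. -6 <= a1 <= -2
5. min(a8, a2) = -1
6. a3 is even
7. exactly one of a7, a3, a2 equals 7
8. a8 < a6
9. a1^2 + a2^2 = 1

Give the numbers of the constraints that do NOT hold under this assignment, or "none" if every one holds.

Constraints 2, 3, 4, 6 do not hold.

1. a2=-1, a1=0, a6=10; 1 of them equals 0 — holds.
2. a1 = 0, but 0 is required to differ — fails.
3. max(1, 0) = 1, not -1 — fails.
4. a1 = 0 is outside [-6, -2] — fails.
5. min(1, -1) = -1 — holds.
6. a3 = 7 is odd — fails.
7. a7=0, a3=7, a2=-1; 1 of them equals 7 — holds.
8. a8 = 1, a6 = 10; 1 < 10 — holds.
9. a1^2 + a2^2 = 0^2 + (-1)^2 = 0 + 1 = 1 — holds.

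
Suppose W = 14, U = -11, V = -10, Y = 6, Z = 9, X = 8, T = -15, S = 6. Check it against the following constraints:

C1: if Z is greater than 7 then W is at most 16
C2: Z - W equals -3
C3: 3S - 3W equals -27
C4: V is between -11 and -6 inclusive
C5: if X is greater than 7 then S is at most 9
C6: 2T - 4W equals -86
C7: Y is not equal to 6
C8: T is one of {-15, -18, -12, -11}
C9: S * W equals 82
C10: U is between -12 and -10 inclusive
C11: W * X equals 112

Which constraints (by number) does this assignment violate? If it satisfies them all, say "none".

C1: Z = 9 > 7, so we need W ≤ 16; W = 14 ≤ 16 — satisfied.
C2: Z - W = 9 - 14 = -5, not -3 — violated.
C3: 3S - 3W = 3(6) - 3(14) = -24, not -27 — violated.
C4: V = -10 lies in [-11, -6] — satisfied.
C5: X = 8 > 7, so we need S ≤ 9; S = 6 ≤ 9 — satisfied.
C6: 2T - 4W = 2(-15) - 4(14) = -86 — satisfied.
C7: Y = 6, but 6 is required to differ — violated.
C8: T = -15 is in {-15, -18, -12, -11} — satisfied.
C9: S * W = 6 * 14 = 84, not 82 — violated.
C10: U = -11 lies in [-12, -10] — satisfied.
C11: W * X = 14 * 8 = 112 — satisfied.

No — constraints 2, 3, 7, and 9 are not satisfied.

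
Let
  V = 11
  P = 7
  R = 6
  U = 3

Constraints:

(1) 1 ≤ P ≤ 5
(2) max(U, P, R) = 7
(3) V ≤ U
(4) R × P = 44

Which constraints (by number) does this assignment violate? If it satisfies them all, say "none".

Violated: 1, 3, and 4.

(1) P = 7 is outside [1, 5] — does not hold.
(2) max(3, 7, 6) = 7 — holds.
(3) V = 11, U = 3; 11 > 3 (want ≤) — does not hold.
(4) R × P = 6 × 7 = 42, not 44 — does not hold.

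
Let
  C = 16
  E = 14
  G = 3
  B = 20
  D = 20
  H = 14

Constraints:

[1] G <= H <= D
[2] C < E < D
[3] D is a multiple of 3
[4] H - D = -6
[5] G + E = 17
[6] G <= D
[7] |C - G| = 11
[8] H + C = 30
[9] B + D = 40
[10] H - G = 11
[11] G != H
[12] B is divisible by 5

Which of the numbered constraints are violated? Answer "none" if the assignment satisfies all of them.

[1] values 3 <= 14 <= 20 — holds.
[2] values 16, 14, 20; C = 16 is not < E = 14 — does not hold.
[3] 20 = 3*6 + 2, so 3 does not divide 20 — does not hold.
[4] H - D = 14 - 20 = -6 — holds.
[5] G + E = 3 + 14 = 17 — holds.
[6] G = 3, D = 20; 3 ≤ 20 — holds.
[7] |16 - 3| = 13, not 11 — does not hold.
[8] H + C = 14 + 16 = 30 — holds.
[9] B + D = 20 + 20 = 40 — holds.
[10] H - G = 14 - 3 = 11 — holds.
[11] G = 3, H = 14; distinct — holds.
[12] 20 / 5 = 4, so 5 divides 20 — holds.

Constraints 2, 3, 7 are violated.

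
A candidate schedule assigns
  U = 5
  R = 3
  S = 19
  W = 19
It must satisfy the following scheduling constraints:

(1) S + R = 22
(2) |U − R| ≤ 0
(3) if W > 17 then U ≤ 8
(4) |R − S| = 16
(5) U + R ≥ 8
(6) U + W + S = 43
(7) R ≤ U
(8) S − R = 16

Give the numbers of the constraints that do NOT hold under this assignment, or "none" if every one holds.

Violated: 2.

(1) S + R = 19 + 3 = 22  true
(2) |5 − 3| = 2; 2 > 0, exceeds bound 0  false
(3) W = 19 > 17, so we need U ≤ 8; U = 5 ≤ 8  true
(4) |3 − 19| = 16  true
(5) U + R = 5 + 3 = 8; 8 ≥ 8  true
(6) U + W + S = 5 + 19 + 19 = 43  true
(7) R = 3, U = 5; 3 ≤ 5  true
(8) S − R = 19 − 3 = 16  true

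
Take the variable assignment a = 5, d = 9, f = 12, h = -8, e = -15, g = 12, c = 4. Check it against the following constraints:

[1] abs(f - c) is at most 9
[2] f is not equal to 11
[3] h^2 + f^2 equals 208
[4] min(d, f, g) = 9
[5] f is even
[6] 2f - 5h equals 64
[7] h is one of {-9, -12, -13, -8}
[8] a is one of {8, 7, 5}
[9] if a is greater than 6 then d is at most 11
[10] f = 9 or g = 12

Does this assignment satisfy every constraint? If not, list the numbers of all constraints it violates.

None — every constraint holds.

[1] abs(12 - 4) = 8; 8 ≤ 9 — holds.
[2] f = 12, and 12 ≠ 11 — holds.
[3] h^2 + f^2 = (-8)^2 + 12^2 = 64 + 144 = 208 — holds.
[4] min(9, 12, 12) = 9 — holds.
[5] f = 12 is even — holds.
[6] 2f - 5h = 2(12) - 5(-8) = 64 — holds.
[7] h = -8 is in {-9, -12, -13, -8} — holds.
[8] a = 5 is in {8, 7, 5} — holds.
[9] a = 5, not > 6; antecedent false, conditional vacuously true — holds.
[10] f = 12 ≠ 9, but g = 12 = 12 (second disjunct) — holds.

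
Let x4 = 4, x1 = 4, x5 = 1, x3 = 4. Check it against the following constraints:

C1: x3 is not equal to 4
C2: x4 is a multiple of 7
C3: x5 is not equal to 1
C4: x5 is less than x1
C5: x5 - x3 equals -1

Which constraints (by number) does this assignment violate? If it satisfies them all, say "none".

Violated: 1, 2, 3, and 5.

C1: x3 = 4, but 4 is required to differ — violated.
C2: 4 = 7*0 + 4, so 7 does not divide 4 — violated.
C3: x5 = 1, but 1 is required to differ — violated.
C4: x5 = 1, x1 = 4; 1 < 4 — OK.
C5: x5 - x3 = 1 - 4 = -3, not -1 — violated.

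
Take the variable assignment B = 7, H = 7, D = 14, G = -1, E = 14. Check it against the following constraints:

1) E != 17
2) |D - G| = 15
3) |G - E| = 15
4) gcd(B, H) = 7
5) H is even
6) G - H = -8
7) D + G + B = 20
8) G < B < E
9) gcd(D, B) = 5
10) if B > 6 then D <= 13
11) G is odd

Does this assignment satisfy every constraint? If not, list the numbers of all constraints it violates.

1) E = 14, and 14 ≠ 17 — holds.
2) |14 - (-1)| = 15 — holds.
3) |-1 - 14| = 15 — holds.
4) gcd(7, 7) = 7 — holds.
5) H = 7 is odd — fails.
6) G - H = -1 - 7 = -8 — holds.
7) D + G + B = 14 + (-1) + 7 = 20 — holds.
8) values -1 < 7 < 14 — holds.
9) gcd(14, 7) = 7, not 5 — fails.
10) B = 7 > 6, so we need D ≤ 13; but D = 14 > 13 — fails.
11) G = -1 is odd — holds.

Violated: 5, 9, 10.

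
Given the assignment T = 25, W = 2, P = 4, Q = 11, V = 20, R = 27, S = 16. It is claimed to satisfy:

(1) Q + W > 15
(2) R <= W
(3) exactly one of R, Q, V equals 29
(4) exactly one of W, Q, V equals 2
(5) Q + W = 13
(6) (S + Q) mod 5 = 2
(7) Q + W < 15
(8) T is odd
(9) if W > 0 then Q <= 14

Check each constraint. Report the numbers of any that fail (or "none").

The assignment fails constraints 1, 2, and 3.

(1) Q + W = 11 + 2 = 13; 13 ≤ 15, bound 15 not met — violated.
(2) R = 27, W = 2; 27 > 2 (want ≤) — violated.
(3) R=27, Q=11, V=20; 0 of them equal 29, not exactly one — violated.
(4) W=2, Q=11, V=20; 1 of them equals 2 — OK.
(5) Q + W = 11 + 2 = 13 — OK.
(6) S + Q = 27; 27 mod 5 = 2 — OK.
(7) Q + W = 11 + 2 = 13; 13 < 15 — OK.
(8) T = 25 is odd — OK.
(9) W = 2 > 0, so we need Q ≤ 14; Q = 11 ≤ 14 — OK.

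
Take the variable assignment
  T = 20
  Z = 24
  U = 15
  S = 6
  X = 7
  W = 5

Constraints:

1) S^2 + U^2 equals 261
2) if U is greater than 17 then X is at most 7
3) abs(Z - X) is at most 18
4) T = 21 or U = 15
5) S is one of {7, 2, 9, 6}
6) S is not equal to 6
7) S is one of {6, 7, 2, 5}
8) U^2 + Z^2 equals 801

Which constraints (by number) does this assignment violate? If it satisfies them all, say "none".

Constraint 6 is violated.

1) S^2 + U^2 = 6^2 + 15^2 = 36 + 225 = 261 — satisfied.
2) U = 15, not > 17; antecedent false, conditional vacuously true — satisfied.
3) abs(24 - 7) = 17; 17 ≤ 18 — satisfied.
4) T = 20 ≠ 21, but U = 15 = 15 (second disjunct) — satisfied.
5) S = 6 is in {7, 2, 9, 6} — satisfied.
6) S = 6, but 6 is required to differ — violated.
7) S = 6 is in {6, 7, 2, 5} — satisfied.
8) U^2 + Z^2 = 15^2 + 24^2 = 225 + 576 = 801 — satisfied.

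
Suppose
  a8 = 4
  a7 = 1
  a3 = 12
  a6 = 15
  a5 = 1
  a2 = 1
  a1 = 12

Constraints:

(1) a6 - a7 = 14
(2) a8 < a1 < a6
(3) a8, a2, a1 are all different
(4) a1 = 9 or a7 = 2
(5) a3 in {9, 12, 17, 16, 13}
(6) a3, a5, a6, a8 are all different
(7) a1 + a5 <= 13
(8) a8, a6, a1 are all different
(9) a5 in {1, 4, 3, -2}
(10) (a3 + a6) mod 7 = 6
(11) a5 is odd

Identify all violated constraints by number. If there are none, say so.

The assignment fails constraint 4.

(1) a6 - a7 = 15 - 1 = 14 — satisfied.
(2) values 4 < 12 < 15 — satisfied.
(3) values 4, 1, 12 are pairwise distinct — satisfied.
(4) a1 = 12 ≠ 9 and a7 = 1 ≠ 2; both disjuncts false — violated.
(5) a3 = 12 is in {9, 12, 17, 16, 13} — satisfied.
(6) values 12, 1, 15, 4 are pairwise distinct — satisfied.
(7) a1 + a5 = 12 + 1 = 13; 13 ≤ 13 — satisfied.
(8) values 4, 15, 12 are pairwise distinct — satisfied.
(9) a5 = 1 is in {1, 4, 3, -2} — satisfied.
(10) a3 + a6 = 27; 27 mod 7 = 6 — satisfied.
(11) a5 = 1 is odd — satisfied.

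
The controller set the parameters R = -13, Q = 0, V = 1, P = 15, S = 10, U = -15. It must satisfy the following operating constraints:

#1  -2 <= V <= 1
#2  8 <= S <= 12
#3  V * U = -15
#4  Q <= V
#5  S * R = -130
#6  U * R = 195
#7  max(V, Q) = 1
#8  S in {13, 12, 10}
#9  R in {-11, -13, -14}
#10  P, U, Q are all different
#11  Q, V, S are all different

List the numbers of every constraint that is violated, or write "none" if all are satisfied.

#1 V = 1 lies in [-2, 1] — holds.
#2 S = 10 lies in [8, 12] — holds.
#3 V * U = 1 * (-15) = -15 — holds.
#4 Q = 0, V = 1; 0 ≤ 1 — holds.
#5 S * R = 10 * (-13) = -130 — holds.
#6 U * R = -15 * (-13) = 195 — holds.
#7 max(1, 0) = 1 — holds.
#8 S = 10 is in {13, 12, 10} — holds.
#9 R = -13 is in {-11, -13, -14} — holds.
#10 values 15, -15, 0 are pairwise distinct — holds.
#11 values 0, 1, 10 are pairwise distinct — holds.

The assignment satisfies every constraint.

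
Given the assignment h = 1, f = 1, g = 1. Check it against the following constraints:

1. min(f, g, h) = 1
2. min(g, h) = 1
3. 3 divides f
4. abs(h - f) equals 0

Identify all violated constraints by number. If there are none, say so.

No — constraint 3 is not satisfied.

1. min(1, 1, 1) = 1 — holds.
2. min(1, 1) = 1 — holds.
3. 1 = 3*0 + 1, so 3 does not divide 1 — fails.
4. abs(1 - 1) = 0 — holds.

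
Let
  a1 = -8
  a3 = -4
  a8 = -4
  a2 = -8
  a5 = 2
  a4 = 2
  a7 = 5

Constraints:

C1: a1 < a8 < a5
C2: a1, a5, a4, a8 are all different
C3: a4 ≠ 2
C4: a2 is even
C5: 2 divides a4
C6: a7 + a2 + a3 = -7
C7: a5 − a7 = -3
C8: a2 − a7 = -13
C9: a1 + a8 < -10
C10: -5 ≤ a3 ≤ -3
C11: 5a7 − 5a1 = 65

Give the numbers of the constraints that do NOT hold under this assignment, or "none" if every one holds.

C1: values -8 < -4 < 2  OK
C2: a5 = a4 = 2, not all different  FAIL
C3: a4 = 2, but 2 is required to differ  FAIL
C4: a2 = -8 is even  OK
C5: 2 / 2 = 1, so 2 divides 2  OK
C6: a7 + a2 + a3 = 5 + (-8) + (-4) = -7  OK
C7: a5 − a7 = 2 − 5 = -3  OK
C8: a2 − a7 = -8 − 5 = -13  OK
C9: a1 + a8 = -8 + (-4) = -12; -12 < -10  OK
C10: a3 = -4 lies in [-5, -3]  OK
C11: 5a7 − 5a1 = 5(5) − 5(-8) = 65  OK

Violated: 2 and 3.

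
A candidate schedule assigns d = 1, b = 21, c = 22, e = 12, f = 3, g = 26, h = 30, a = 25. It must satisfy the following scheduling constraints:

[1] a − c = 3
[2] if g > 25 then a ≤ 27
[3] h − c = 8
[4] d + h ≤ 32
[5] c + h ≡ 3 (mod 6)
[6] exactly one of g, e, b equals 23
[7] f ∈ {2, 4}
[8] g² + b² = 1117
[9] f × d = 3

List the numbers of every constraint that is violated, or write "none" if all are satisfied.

[1] a − c = 25 − 22 = 3  ✔
[2] g = 26 > 25, so we need a ≤ 27; a = 25 ≤ 27  ✔
[3] h − c = 30 − 22 = 8  ✔
[4] d + h = 1 + 30 = 31; 31 ≤ 32  ✔
[5] c + h = 52; 52 mod 6 = 4, not 3  ✘
[6] g=26, e=12, b=21; 0 of them equal 23, not exactly one  ✘
[7] f = 3 is not in {2, 4}  ✘
[8] g² + b² = 26² + 21² = 676 + 441 = 1117  ✔
[9] f × d = 3 × 1 = 3  ✔

Constraints 5, 6, 7 are violated.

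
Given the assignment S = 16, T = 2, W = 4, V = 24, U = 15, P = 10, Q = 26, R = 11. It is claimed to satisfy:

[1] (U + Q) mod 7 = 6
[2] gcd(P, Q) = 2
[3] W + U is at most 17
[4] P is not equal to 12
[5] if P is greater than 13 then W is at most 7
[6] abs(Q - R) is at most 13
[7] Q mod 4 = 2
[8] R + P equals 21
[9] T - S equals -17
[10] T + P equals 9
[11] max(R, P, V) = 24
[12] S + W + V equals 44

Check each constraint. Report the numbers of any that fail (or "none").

Violated: 3, 6, 9, 10.

[1] U + Q = 41; 41 mod 7 = 6 — OK.
[2] gcd(10, 26) = 2 — OK.
[3] W + U = 4 + 15 = 19; 19 > 17, bound 17 not met — violated.
[4] P = 10, and 10 ≠ 12 — OK.
[5] P = 10, not > 13; antecedent false, conditional vacuously true — OK.
[6] abs(26 - 11) = 15; 15 > 13, exceeds bound 13 — violated.
[7] 26 mod 4 = 2 — OK.
[8] R + P = 11 + 10 = 21 — OK.
[9] T - S = 2 - 16 = -14, not -17 — violated.
[10] T + P = 2 + 10 = 12, not 9 — violated.
[11] max(11, 10, 24) = 24 — OK.
[12] S + W + V = 16 + 4 + 24 = 44 — OK.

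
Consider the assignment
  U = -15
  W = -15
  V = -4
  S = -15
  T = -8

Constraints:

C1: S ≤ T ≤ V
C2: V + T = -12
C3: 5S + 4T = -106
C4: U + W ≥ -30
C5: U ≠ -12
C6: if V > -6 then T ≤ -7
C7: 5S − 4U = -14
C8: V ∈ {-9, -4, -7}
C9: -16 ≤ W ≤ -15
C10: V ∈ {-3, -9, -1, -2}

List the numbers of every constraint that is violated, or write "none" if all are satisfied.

C1: values -15 ≤ -8 ≤ -4 — holds.
C2: V + T = -4 + (-8) = -12 — holds.
C3: 5S + 4T = 5(-15) + 4(-8) = -107, not -106 — does not hold.
C4: U + W = -15 + (-15) = -30; -30 ≥ -30 — holds.
C5: U = -15, and -15 ≠ -12 — holds.
C6: V = -4 > -6, so we need T ≤ -7; T = -8 ≤ -7 — holds.
C7: 5S − 4U = 5(-15) − 4(-15) = -15, not -14 — does not hold.
C8: V = -4 is in {-9, -4, -7} — holds.
C9: W = -15 lies in [-16, -15] — holds.
C10: V = -4 is not in {-3, -9, -1, -2} — does not hold.

Constraints 3, 7, 10 are violated.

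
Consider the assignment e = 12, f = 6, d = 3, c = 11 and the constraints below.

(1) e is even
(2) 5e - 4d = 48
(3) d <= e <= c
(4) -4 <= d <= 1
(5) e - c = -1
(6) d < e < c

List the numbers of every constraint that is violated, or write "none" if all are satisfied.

(1) e = 12 is even  holds
(2) 5e - 4d = 5(12) - 4(3) = 48  holds
(3) values 3, 12, 11; e = 12 is not <= c = 11  fails
(4) d = 3 is outside [-4, 1]  fails
(5) e - c = 12 - 11 = 1, not -1  fails
(6) values 3, 12, 11; e = 12 is not < c = 11  fails

Constraints 3, 4, 5, and 6 do not hold.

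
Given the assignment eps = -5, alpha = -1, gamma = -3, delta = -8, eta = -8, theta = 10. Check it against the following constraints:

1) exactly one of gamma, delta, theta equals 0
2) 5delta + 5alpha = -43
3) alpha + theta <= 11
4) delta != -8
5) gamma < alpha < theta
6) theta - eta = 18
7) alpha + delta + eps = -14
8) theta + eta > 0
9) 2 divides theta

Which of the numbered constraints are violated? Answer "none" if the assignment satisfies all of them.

No — constraints 1, 2, and 4 are not satisfied.

1) gamma=-3, delta=-8, theta=10; 0 of them equal 0, not exactly one  ✘
2) 5delta + 5alpha = 5(-8) + 5(-1) = -45, not -43  ✘
3) alpha + theta = -1 + 10 = 9; 9 ≤ 11  ✔
4) delta = -8, but -8 is required to differ  ✘
5) values -3 < -1 < 10  ✔
6) theta - eta = 10 - (-8) = 18  ✔
7) alpha + delta + eps = -1 + (-8) + (-5) = -14  ✔
8) theta + eta = 10 + (-8) = 2; 2 > 0  ✔
9) 10 / 2 = 5, so 2 divides 10  ✔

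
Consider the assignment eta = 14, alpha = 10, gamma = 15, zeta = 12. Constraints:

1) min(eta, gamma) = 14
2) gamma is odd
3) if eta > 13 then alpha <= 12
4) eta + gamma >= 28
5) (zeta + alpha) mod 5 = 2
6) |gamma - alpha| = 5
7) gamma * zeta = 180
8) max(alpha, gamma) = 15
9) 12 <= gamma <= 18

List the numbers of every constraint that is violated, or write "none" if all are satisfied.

1) min(14, 15) = 14 — holds.
2) gamma = 15 is odd — holds.
3) eta = 14 > 13, so we need alpha ≤ 12; alpha = 10 ≤ 12 — holds.
4) eta + gamma = 14 + 15 = 29; 29 ≥ 28 — holds.
5) zeta + alpha = 22; 22 mod 5 = 2 — holds.
6) |15 - 10| = 5 — holds.
7) gamma * zeta = 15 * 12 = 180 — holds.
8) max(10, 15) = 15 — holds.
9) gamma = 15 lies in [12, 18] — holds.

The assignment satisfies every constraint.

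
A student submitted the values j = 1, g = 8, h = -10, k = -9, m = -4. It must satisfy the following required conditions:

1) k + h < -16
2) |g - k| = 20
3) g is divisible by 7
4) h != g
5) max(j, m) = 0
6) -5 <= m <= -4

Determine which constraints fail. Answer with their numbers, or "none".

The assignment fails constraints 2, 3, and 5.

1) k + h = -9 + (-10) = -19; -19 < -16 — satisfied.
2) |8 - (-9)| = 17, not 20 — violated.
3) 8 = 7*1 + 1, so 7 does not divide 8 — violated.
4) h = -10, g = 8; distinct — satisfied.
5) max(1, -4) = 1, not 0 — violated.
6) m = -4 lies in [-5, -4] — satisfied.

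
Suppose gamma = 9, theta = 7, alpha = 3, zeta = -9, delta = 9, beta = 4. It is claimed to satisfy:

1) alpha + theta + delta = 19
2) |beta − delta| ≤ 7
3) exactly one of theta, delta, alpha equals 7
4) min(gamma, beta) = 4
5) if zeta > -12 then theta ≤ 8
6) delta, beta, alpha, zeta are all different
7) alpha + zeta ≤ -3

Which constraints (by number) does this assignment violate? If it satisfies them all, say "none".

1) alpha + theta + delta = 3 + 7 + 9 = 19  true
2) |4 − 9| = 5; 5 ≤ 7  true
3) theta=7, delta=9, alpha=3; 1 of them equals 7  true
4) min(9, 4) = 4  true
5) zeta = -9 > -12, so we need theta ≤ 8; theta = 7 ≤ 8  true
6) values 9, 4, 3, -9 are pairwise distinct  true
7) alpha + zeta = 3 + (-9) = -6; -6 ≤ -3  true

All constraints are satisfied.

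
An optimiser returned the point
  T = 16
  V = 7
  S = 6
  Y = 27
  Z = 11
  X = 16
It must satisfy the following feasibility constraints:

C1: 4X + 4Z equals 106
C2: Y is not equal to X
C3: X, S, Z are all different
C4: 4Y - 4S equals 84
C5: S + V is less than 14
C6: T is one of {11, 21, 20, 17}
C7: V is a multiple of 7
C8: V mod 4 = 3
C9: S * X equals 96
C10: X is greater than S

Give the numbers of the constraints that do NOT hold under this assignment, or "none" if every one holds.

C1: 4X + 4Z = 4(16) + 4(11) = 108, not 106 — fails.
C2: Y = 27, X = 16; distinct — holds.
C3: values 16, 6, 11 are pairwise distinct — holds.
C4: 4Y - 4S = 4(27) - 4(6) = 84 — holds.
C5: S + V = 6 + 7 = 13; 13 < 14 — holds.
C6: T = 16 is not in {11, 21, 20, 17} — fails.
C7: 7 / 7 = 1, so 7 divides 7 — holds.
C8: 7 mod 4 = 3 — holds.
C9: S * X = 6 * 16 = 96 — holds.
C10: X = 16, S = 6; 16 > 6 — holds.

Constraints 1 and 6 do not hold.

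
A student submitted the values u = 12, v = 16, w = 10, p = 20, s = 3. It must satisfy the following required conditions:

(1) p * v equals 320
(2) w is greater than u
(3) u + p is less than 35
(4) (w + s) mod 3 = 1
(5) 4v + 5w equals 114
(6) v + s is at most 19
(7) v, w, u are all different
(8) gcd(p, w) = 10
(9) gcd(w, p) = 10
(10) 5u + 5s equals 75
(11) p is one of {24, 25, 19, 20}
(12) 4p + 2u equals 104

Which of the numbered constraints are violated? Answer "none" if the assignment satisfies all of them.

(1) p * v = 20 * 16 = 320  yes
(2) w = 10, u = 12; 10 ≤ 12 (want >)  no
(3) u + p = 12 + 20 = 32; 32 < 35  yes
(4) w + s = 13; 13 mod 3 = 1  yes
(5) 4v + 5w = 4(16) + 5(10) = 114  yes
(6) v + s = 16 + 3 = 19; 19 ≤ 19  yes
(7) values 16, 10, 12 are pairwise distinct  yes
(8) gcd(20, 10) = 10  yes
(9) gcd(10, 20) = 10  yes
(10) 5u + 5s = 5(12) + 5(3) = 75  yes
(11) p = 20 is in {24, 25, 19, 20}  yes
(12) 4p + 2u = 4(20) + 2(12) = 104  yes

Constraint 2 is violated.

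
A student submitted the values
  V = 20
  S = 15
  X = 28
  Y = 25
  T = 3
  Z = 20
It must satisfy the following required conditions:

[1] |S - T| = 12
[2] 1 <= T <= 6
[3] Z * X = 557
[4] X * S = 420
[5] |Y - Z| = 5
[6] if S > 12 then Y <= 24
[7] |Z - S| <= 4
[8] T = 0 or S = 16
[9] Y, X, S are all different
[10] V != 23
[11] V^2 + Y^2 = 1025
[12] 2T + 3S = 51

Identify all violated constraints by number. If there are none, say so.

The assignment fails constraints 3, 6, 7, 8.

[1] |15 - 3| = 12  ✔
[2] T = 3 lies in [1, 6]  ✔
[3] Z * X = 20 * 28 = 560, not 557  ✘
[4] X * S = 28 * 15 = 420  ✔
[5] |25 - 20| = 5  ✔
[6] S = 15 > 12, so we need Y ≤ 24; but Y = 25 > 24  ✘
[7] |20 - 15| = 5; 5 > 4, exceeds bound 4  ✘
[8] T = 3 ≠ 0 and S = 15 ≠ 16; both disjuncts false  ✘
[9] values 25, 28, 15 are pairwise distinct  ✔
[10] V = 20, and 20 ≠ 23  ✔
[11] V^2 + Y^2 = 20^2 + 25^2 = 400 + 625 = 1025  ✔
[12] 2T + 3S = 2(3) + 3(15) = 51  ✔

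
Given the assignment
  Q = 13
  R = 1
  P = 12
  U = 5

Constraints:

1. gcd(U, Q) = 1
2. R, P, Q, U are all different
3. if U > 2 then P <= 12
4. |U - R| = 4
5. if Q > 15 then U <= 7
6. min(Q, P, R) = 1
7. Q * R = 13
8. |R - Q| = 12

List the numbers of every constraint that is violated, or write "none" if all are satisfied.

The assignment satisfies every constraint.

1. gcd(5, 13) = 1 — OK.
2. values 1, 12, 13, 5 are pairwise distinct — OK.
3. U = 5 > 2, so we need P ≤ 12; P = 12 ≤ 12 — OK.
4. |5 - 1| = 4 — OK.
5. Q = 13, not > 15; antecedent false, conditional vacuously true — OK.
6. min(13, 12, 1) = 1 — OK.
7. Q * R = 13 * 1 = 13 — OK.
8. |1 - 13| = 12 — OK.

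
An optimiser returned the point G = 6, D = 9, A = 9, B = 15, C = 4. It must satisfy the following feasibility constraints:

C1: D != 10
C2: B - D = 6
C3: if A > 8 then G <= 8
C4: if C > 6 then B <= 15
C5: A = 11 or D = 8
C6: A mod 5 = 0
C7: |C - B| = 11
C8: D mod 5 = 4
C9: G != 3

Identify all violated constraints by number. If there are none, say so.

Violated: 5, 6.

C1: D = 9, and 9 ≠ 10 — holds.
C2: B - D = 15 - 9 = 6 — holds.
C3: A = 9 > 8, so we need G ≤ 8; G = 6 ≤ 8 — holds.
C4: C = 4, not > 6; antecedent false, conditional vacuously true — holds.
C5: A = 9 ≠ 11 and D = 9 ≠ 8; both disjuncts false — fails.
C6: 9 mod 5 = 4, not 0 — fails.
C7: |4 - 15| = 11 — holds.
C8: 9 mod 5 = 4 — holds.
C9: G = 6, and 6 ≠ 3 — holds.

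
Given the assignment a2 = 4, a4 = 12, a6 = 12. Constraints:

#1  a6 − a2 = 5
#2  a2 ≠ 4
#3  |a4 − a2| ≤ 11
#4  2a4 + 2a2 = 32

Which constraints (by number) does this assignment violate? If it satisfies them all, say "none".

#1 a6 − a2 = 12 − 4 = 8, not 5 — violated.
#2 a2 = 4, but 4 is required to differ — violated.
#3 |12 − 4| = 8; 8 ≤ 11 — OK.
#4 2a4 + 2a2 = 2(12) + 2(4) = 32 — OK.

The assignment fails constraints 1 and 2.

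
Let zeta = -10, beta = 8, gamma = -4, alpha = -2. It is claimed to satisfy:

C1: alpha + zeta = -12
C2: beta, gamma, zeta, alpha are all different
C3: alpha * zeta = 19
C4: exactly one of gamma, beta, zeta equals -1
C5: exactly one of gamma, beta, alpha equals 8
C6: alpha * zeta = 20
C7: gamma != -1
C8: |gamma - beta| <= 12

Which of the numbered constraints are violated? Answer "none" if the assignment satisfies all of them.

C1: alpha + zeta = -2 + (-10) = -12  ✔
C2: values 8, -4, -10, -2 are pairwise distinct  ✔
C3: alpha * zeta = -2 * (-10) = 20, not 19  ✘
C4: gamma=-4, beta=8, zeta=-10; 0 of them equal -1, not exactly one  ✘
C5: gamma=-4, beta=8, alpha=-2; 1 of them equals 8  ✔
C6: alpha * zeta = -2 * (-10) = 20  ✔
C7: gamma = -4, and -4 ≠ -1  ✔
C8: |-4 - 8| = 12; 12 ≤ 12  ✔

No — constraints 3, 4 are not satisfied.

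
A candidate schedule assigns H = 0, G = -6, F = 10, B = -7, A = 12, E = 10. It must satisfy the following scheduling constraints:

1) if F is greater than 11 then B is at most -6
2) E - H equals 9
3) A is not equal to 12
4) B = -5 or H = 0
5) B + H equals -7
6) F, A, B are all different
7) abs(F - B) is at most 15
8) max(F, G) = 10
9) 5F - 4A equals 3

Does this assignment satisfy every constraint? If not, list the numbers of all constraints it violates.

The assignment fails constraints 2, 3, 7, 9.

1) F = 10, not > 11; antecedent false, conditional vacuously true  ✔
2) E - H = 10 - 0 = 10, not 9  ✘
3) A = 12, but 12 is required to differ  ✘
4) B = -7 ≠ -5, but H = 0 = 0 (second disjunct)  ✔
5) B + H = -7 + 0 = -7  ✔
6) values 10, 12, -7 are pairwise distinct  ✔
7) abs(10 - (-7)) = 17; 17 > 15, exceeds bound 15  ✘
8) max(10, -6) = 10  ✔
9) 5F - 4A = 5(10) - 4(12) = 2, not 3  ✘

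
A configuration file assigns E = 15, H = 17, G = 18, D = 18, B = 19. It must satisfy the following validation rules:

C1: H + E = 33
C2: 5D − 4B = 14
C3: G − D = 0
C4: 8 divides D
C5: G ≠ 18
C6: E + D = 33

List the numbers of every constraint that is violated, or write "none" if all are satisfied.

C1: H + E = 17 + 15 = 32, not 33 — fails.
C2: 5D − 4B = 5(18) − 4(19) = 14 — holds.
C3: G − D = 18 − 18 = 0 — holds.
C4: 18 = 8×2 + 2, so 8 does not divide 18 — fails.
C5: G = 18, but 18 is required to differ — fails.
C6: E + D = 15 + 18 = 33 — holds.

No — constraints 1, 4, and 5 are not satisfied.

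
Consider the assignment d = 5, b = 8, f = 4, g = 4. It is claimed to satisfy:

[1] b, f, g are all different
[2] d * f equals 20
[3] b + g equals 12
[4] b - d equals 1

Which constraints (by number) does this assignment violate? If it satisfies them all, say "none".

Violated: 1, 4.

[1] f = g = 4, not all different  false
[2] d * f = 5 * 4 = 20  true
[3] b + g = 8 + 4 = 12  true
[4] b - d = 8 - 5 = 3, not 1  false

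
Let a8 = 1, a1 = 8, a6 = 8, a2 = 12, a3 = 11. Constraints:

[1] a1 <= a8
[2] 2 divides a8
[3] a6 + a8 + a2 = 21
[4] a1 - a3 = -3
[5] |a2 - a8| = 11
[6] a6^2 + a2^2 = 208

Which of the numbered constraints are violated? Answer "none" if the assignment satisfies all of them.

Violated: 1, 2.

[1] a1 = 8, a8 = 1; 8 > 1 (want ≤) — fails.
[2] 1 = 2*0 + 1, so 2 does not divide 1 — fails.
[3] a6 + a8 + a2 = 8 + 1 + 12 = 21 — holds.
[4] a1 - a3 = 8 - 11 = -3 — holds.
[5] |12 - 1| = 11 — holds.
[6] a6^2 + a2^2 = 8^2 + 12^2 = 64 + 144 = 208 — holds.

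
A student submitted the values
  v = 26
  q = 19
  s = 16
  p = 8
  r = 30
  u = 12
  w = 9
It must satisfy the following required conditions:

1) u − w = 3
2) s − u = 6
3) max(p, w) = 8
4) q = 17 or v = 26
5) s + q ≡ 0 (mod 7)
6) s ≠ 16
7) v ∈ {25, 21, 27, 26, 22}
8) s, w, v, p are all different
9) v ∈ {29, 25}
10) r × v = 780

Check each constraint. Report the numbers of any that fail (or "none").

Violated: 2, 3, 6, and 9.

1) u − w = 12 − 9 = 3  OK
2) s − u = 16 − 12 = 4, not 6  FAIL
3) max(8, 9) = 9, not 8  FAIL
4) q = 19 ≠ 17, but v = 26 = 26 (second disjunct)  OK
5) s + q = 35; 35 mod 7 = 0  OK
6) s = 16, but 16 is required to differ  FAIL
7) v = 26 is in {25, 21, 27, 26, 22}  OK
8) values 16, 9, 26, 8 are pairwise distinct  OK
9) v = 26 is not in {29, 25}  FAIL
10) r × v = 30 × 26 = 780  OK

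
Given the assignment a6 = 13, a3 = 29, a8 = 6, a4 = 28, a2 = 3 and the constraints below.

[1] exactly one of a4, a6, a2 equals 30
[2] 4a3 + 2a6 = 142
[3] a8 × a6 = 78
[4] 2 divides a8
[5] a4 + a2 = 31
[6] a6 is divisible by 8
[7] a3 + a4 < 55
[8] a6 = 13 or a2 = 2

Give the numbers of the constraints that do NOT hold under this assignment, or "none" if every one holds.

[1] a4=28, a6=13, a2=3; 0 of them equal 30, not exactly one — violated.
[2] 4a3 + 2a6 = 4(29) + 2(13) = 142 — OK.
[3] a8 × a6 = 6 × 13 = 78 — OK.
[4] 6 / 2 = 3, so 2 divides 6 — OK.
[5] a4 + a2 = 28 + 3 = 31 — OK.
[6] 13 = 8×1 + 5, so 8 does not divide 13 — violated.
[7] a3 + a4 = 29 + 28 = 57; 57 ≥ 55, bound 55 not met — violated.
[8] a6 = 13 = 13 (first disjunct) — OK.

Constraints 1, 6, and 7 are violated.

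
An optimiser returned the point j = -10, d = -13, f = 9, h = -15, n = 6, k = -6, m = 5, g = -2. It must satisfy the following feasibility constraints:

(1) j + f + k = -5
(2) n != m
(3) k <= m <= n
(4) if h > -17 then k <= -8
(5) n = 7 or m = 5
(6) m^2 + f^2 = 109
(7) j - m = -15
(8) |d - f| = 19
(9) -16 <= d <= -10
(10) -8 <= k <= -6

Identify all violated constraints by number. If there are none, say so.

Violated: 1, 4, 6, and 8.

(1) j + f + k = -10 + 9 + (-6) = -7, not -5 — violated.
(2) n = 6, m = 5; distinct — OK.
(3) values -6 <= 5 <= 6 — OK.
(4) h = -15 > -17, so we need k ≤ -8; but k = -6 > -8 — violated.
(5) n = 6 ≠ 7, but m = 5 = 5 (second disjunct) — OK.
(6) m^2 + f^2 = 5^2 + 9^2 = 25 + 81 = 106, not 109 — violated.
(7) j - m = -10 - 5 = -15 — OK.
(8) |-13 - 9| = 22, not 19 — violated.
(9) d = -13 lies in [-16, -10] — OK.
(10) k = -6 lies in [-8, -6] — OK.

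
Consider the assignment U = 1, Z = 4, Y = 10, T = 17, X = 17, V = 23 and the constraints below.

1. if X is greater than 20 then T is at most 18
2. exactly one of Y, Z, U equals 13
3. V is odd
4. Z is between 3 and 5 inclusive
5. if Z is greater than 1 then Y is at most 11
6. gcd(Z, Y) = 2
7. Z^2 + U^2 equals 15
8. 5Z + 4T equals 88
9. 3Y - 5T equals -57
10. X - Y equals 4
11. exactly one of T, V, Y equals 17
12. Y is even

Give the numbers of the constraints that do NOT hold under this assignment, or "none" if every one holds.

1. X = 17, not > 20; antecedent false, conditional vacuously true — holds.
2. Y=10, Z=4, U=1; 0 of them equal 13, not exactly one — does not hold.
3. V = 23 is odd — holds.
4. Z = 4 lies in [3, 5] — holds.
5. Z = 4 > 1, so we need Y ≤ 11; Y = 10 ≤ 11 — holds.
6. gcd(4, 10) = 2 — holds.
7. Z^2 + U^2 = 4^2 + 1^2 = 16 + 1 = 17, not 15 — does not hold.
8. 5Z + 4T = 5(4) + 4(17) = 88 — holds.
9. 3Y - 5T = 3(10) - 5(17) = -55, not -57 — does not hold.
10. X - Y = 17 - 10 = 7, not 4 — does not hold.
11. T=17, V=23, Y=10; 1 of them equals 17 — holds.
12. Y = 10 is even — holds.

No — constraints 2, 7, 9, 10 are not satisfied.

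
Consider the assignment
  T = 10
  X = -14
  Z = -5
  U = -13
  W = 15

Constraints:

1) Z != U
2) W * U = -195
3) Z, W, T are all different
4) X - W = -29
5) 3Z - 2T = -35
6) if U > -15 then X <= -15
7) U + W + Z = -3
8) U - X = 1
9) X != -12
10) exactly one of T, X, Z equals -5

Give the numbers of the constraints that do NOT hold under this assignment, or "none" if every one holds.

1) Z = -5, U = -13; distinct  true
2) W * U = 15 * (-13) = -195  true
3) values -5, 15, 10 are pairwise distinct  true
4) X - W = -14 - 15 = -29  true
5) 3Z - 2T = 3(-5) - 2(10) = -35  true
6) U = -13 > -15, so we need X ≤ -15; but X = -14 > -15  false
7) U + W + Z = -13 + 15 + (-5) = -3  true
8) U - X = -13 - (-14) = 1  true
9) X = -14, and -14 ≠ -12  true
10) T=10, X=-14, Z=-5; 1 of them equals -5  true

Constraint 6 does not hold.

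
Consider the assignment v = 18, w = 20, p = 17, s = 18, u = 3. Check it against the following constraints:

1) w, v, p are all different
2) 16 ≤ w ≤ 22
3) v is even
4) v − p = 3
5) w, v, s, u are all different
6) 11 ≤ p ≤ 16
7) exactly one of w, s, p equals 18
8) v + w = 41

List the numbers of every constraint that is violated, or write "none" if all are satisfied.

1) values 20, 18, 17 are pairwise distinct — satisfied.
2) w = 20 lies in [16, 22] — satisfied.
3) v = 18 is even — satisfied.
4) v − p = 18 − 17 = 1, not 3 — violated.
5) v = s = 18, not all different — violated.
6) p = 17 is outside [11, 16] — violated.
7) w=20, s=18, p=17; 1 of them equals 18 — satisfied.
8) v + w = 18 + 20 = 38, not 41 — violated.

Constraints 4, 5, 6, and 8 do not hold.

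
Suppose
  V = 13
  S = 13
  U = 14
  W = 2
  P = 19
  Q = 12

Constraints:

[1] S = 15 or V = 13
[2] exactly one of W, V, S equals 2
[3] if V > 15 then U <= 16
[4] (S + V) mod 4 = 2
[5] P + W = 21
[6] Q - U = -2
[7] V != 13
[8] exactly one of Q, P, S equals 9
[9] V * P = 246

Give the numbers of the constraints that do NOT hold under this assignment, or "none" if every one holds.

Constraints 7, 8, 9 do not hold.

[1] S = 13 ≠ 15, but V = 13 = 13 (second disjunct)  ✔
[2] W=2, V=13, S=13; 1 of them equals 2  ✔
[3] V = 13, not > 15; antecedent false, conditional vacuously true  ✔
[4] S + V = 26; 26 mod 4 = 2  ✔
[5] P + W = 19 + 2 = 21  ✔
[6] Q - U = 12 - 14 = -2  ✔
[7] V = 13, but 13 is required to differ  ✘
[8] Q=12, P=19, S=13; 0 of them equal 9, not exactly one  ✘
[9] V * P = 13 * 19 = 247, not 246  ✘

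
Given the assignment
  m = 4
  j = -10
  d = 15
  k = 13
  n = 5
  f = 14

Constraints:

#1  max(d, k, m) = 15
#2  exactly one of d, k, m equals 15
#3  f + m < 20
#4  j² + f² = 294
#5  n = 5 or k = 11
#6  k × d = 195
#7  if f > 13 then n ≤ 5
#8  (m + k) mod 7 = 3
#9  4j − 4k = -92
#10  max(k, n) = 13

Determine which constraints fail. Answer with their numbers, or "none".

Constraint 4 is violated.

#1 max(15, 13, 4) = 15 — holds.
#2 d=15, k=13, m=4; 1 of them equals 15 — holds.
#3 f + m = 14 + 4 = 18; 18 < 20 — holds.
#4 j² + f² = (-10)² + 14² = 100 + 196 = 296, not 294 — fails.
#5 n = 5 = 5 (first disjunct) — holds.
#6 k × d = 13 × 15 = 195 — holds.
#7 f = 14 > 13, so we need n ≤ 5; n = 5 ≤ 5 — holds.
#8 m + k = 17; 17 mod 7 = 3 — holds.
#9 4j − 4k = 4(-10) − 4(13) = -92 — holds.
#10 max(13, 5) = 13 — holds.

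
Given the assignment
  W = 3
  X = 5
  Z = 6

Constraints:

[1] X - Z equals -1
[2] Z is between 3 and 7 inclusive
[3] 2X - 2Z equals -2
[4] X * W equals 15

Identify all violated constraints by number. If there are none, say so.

Yes — all constraints hold.

[1] X - Z = 5 - 6 = -1  yes
[2] Z = 6 lies in [3, 7]  yes
[3] 2X - 2Z = 2(5) - 2(6) = -2  yes
[4] X * W = 5 * 3 = 15  yes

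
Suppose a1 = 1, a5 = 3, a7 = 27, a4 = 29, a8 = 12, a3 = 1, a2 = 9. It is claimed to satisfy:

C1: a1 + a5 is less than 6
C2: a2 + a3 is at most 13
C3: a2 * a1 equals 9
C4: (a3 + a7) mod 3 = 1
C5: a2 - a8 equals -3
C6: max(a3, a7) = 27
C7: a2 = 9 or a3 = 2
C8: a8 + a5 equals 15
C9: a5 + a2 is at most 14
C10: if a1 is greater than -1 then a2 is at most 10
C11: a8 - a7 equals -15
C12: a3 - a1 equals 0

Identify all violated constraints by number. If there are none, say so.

All constraints are satisfied.

C1: a1 + a5 = 1 + 3 = 4; 4 < 6  holds
C2: a2 + a3 = 9 + 1 = 10; 10 ≤ 13  holds
C3: a2 * a1 = 9 * 1 = 9  holds
C4: a3 + a7 = 28; 28 mod 3 = 1  holds
C5: a2 - a8 = 9 - 12 = -3  holds
C6: max(1, 27) = 27  holds
C7: a2 = 9 = 9 (first disjunct)  holds
C8: a8 + a5 = 12 + 3 = 15  holds
C9: a5 + a2 = 3 + 9 = 12; 12 ≤ 14  holds
C10: a1 = 1 > -1, so we need a2 ≤ 10; a2 = 9 ≤ 10  holds
C11: a8 - a7 = 12 - 27 = -15  holds
C12: a3 - a1 = 1 - 1 = 0  holds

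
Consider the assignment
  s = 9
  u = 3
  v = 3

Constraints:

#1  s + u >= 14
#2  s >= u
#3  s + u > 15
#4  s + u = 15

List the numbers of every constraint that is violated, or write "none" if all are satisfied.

Violated: 1, 3, 4.

#1 s + u = 9 + 3 = 12; 12 < 14, bound 14 not met — fails.
#2 s = 9, u = 3; 9 ≥ 3 — holds.
#3 s + u = 9 + 3 = 12; 12 ≤ 15, bound 15 not met — fails.
#4 s + u = 9 + 3 = 12, not 15 — fails.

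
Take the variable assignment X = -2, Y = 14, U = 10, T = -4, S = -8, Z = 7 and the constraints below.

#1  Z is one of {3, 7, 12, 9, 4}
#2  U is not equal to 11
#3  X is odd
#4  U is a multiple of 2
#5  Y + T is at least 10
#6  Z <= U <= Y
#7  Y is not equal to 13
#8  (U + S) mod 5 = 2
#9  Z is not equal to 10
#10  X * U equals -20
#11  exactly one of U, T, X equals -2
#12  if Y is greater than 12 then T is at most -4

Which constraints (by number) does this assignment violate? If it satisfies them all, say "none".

The assignment fails constraint 3.

#1 Z = 7 is in {3, 7, 12, 9, 4} — OK.
#2 U = 10, and 10 ≠ 11 — OK.
#3 X = -2 is even — violated.
#4 10 / 2 = 5, so 2 divides 10 — OK.
#5 Y + T = 14 + (-4) = 10; 10 ≥ 10 — OK.
#6 values 7 <= 10 <= 14 — OK.
#7 Y = 14, and 14 ≠ 13 — OK.
#8 U + S = 2; 2 mod 5 = 2 — OK.
#9 Z = 7, and 7 ≠ 10 — OK.
#10 X * U = -2 * 10 = -20 — OK.
#11 U=10, T=-4, X=-2; 1 of them equals -2 — OK.
#12 Y = 14 > 12, so we need T ≤ -4; T = -4 ≤ -4 — OK.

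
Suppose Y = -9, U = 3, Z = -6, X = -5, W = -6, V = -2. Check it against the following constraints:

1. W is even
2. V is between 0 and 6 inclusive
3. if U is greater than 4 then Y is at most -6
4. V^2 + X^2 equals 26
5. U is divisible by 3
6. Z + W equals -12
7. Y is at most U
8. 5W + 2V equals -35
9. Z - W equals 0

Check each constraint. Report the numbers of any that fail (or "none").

1. W = -6 is even  true
2. V = -2 is outside [0, 6]  false
3. U = 3, not > 4; antecedent false, conditional vacuously true  true
4. V^2 + X^2 = (-2)^2 + (-5)^2 = 4 + 25 = 29, not 26  false
5. 3 / 3 = 1, so 3 divides 3  true
6. Z + W = -6 + (-6) = -12  true
7. Y = -9, U = 3; -9 ≤ 3  true
8. 5W + 2V = 5(-6) + 2(-2) = -34, not -35  false
9. Z - W = -6 - (-6) = 0  true

The assignment fails constraints 2, 4, 8.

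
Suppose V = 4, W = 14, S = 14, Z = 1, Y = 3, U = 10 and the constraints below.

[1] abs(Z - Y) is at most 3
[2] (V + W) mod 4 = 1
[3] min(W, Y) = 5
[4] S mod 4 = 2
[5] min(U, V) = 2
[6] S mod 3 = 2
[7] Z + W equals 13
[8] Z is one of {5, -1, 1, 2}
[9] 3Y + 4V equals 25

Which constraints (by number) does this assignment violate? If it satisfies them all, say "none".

[1] abs(1 - 3) = 2; 2 ≤ 3 — holds.
[2] V + W = 18; 18 mod 4 = 2, not 1 — fails.
[3] min(14, 3) = 3, not 5 — fails.
[4] 14 mod 4 = 2 — holds.
[5] min(10, 4) = 4, not 2 — fails.
[6] 14 mod 3 = 2 — holds.
[7] Z + W = 1 + 14 = 15, not 13 — fails.
[8] Z = 1 is in {5, -1, 1, 2} — holds.
[9] 3Y + 4V = 3(3) + 4(4) = 25 — holds.

No — constraints 2, 3, 5, 7 are not satisfied.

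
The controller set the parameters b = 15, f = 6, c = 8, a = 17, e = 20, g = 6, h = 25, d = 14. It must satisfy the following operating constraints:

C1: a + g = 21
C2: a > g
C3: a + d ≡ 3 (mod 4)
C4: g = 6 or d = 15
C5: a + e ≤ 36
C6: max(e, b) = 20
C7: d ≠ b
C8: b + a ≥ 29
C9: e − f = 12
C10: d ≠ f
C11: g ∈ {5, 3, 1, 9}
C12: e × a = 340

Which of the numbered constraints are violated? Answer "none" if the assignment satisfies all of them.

Violated: 1, 5, 9, 11.

C1: a + g = 17 + 6 = 23, not 21 — violated.
C2: a = 17, g = 6; 17 > 6 — satisfied.
C3: a + d = 31; 31 mod 4 = 3 — satisfied.
C4: g = 6 = 6 (first disjunct) — satisfied.
C5: a + e = 17 + 20 = 37; 37 > 36, bound 36 not met — violated.
C6: max(20, 15) = 20 — satisfied.
C7: d = 14, b = 15; distinct — satisfied.
C8: b + a = 15 + 17 = 32; 32 ≥ 29 — satisfied.
C9: e − f = 20 − 6 = 14, not 12 — violated.
C10: d = 14, f = 6; distinct — satisfied.
C11: g = 6 is not in {5, 3, 1, 9} — violated.
C12: e × a = 20 × 17 = 340 — satisfied.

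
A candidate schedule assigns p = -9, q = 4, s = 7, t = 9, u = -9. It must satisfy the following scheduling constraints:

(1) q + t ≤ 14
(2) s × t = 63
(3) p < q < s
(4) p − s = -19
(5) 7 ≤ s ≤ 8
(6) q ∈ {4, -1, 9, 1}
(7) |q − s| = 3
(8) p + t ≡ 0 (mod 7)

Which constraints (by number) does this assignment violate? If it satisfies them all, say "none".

Constraint 4 is violated.

(1) q + t = 4 + 9 = 13; 13 ≤ 14 — OK.
(2) s × t = 7 × 9 = 63 — OK.
(3) values -9 < 4 < 7 — OK.
(4) p − s = -9 − 7 = -16, not -19 — violated.
(5) s = 7 lies in [7, 8] — OK.
(6) q = 4 is in {4, -1, 9, 1} — OK.
(7) |4 − 7| = 3 — OK.
(8) p + t = 0; 0 mod 7 = 0 — OK.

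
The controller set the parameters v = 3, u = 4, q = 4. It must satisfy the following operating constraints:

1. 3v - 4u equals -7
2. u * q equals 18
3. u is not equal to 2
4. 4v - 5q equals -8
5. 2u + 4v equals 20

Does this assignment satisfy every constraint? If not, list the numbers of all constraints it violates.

Constraint 2 does not hold.

1. 3v - 4u = 3(3) - 4(4) = -7 — holds.
2. u * q = 4 * 4 = 16, not 18 — fails.
3. u = 4, and 4 ≠ 2 — holds.
4. 4v - 5q = 4(3) - 5(4) = -8 — holds.
5. 2u + 4v = 2(4) + 4(3) = 20 — holds.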